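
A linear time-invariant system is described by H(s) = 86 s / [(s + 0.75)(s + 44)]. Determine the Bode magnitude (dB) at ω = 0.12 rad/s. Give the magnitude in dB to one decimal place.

-10.2 dB

|j0.12| = 0.12
|j0.12 + 0.75| = √(0.12² + 0.75²) = 0.7595
|j0.12 + 44| = √(0.12² + 44²) = 44
|H(j0.12)| = 86 × 0.12 / (0.7595 × 44) = 0.3088
20 log₁₀(0.3088) = -10.21 dB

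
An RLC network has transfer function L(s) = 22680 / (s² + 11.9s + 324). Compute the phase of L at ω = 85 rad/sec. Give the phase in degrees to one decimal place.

∠[(j85)² + 11.9(j85) + 324] = ∠[-6901 + j1011.5] = 171.66°
∠L(j85) = −171.66° = -171.66°

-171.7°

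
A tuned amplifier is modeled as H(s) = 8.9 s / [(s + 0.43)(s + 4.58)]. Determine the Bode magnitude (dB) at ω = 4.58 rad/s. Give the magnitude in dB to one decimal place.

2.7 dB

|j4.58| = 4.58
|j4.58 + 0.43| = √(4.58² + 0.43²) = 4.6
|j4.58 + 4.58| = √(4.58² + 4.58²) = 6.477
|H(j4.58)| = 8.9 × 4.58 / (4.6 × 6.477) = 1.3681
20 log₁₀(1.3681) = 2.72 dB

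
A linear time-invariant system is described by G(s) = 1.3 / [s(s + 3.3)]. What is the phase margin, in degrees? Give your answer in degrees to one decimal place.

83.2°

Gain crossover: |G(jω)| = 1 at ω ≈ 0.391 rad/s.
∠G(j0.391) = −90° − arctan(0.391/3.3) ≈ -96.76°
PM = 180° + (-96.76°) = 83.24°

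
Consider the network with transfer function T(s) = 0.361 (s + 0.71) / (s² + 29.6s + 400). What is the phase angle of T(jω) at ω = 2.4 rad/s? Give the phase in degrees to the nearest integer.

∠(j2.4 + 0.71) = arctan(2.4/0.71) = 73.52°
∠[(j2.4)² + 29.6(j2.4) + 400] = ∠[394.24 + j71.04] = 10.21°
∠T(j2.4) = 73.52° − 10.21° = 63.31°

63°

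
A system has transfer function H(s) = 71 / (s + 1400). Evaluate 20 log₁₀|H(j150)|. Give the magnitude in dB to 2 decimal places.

|j150 + 1400| = √(150² + 1400²) = 1408
|H(j150)| = 71 / 1408 = 0.050426
20 log₁₀(0.050426) = -25.947 dB

-25.95 dB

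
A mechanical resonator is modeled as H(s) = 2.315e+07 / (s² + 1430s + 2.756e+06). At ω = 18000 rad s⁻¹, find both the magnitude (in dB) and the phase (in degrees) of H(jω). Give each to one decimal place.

|H| = -22.9 dB, ∠H = -175.4°

|(j18000)² + 1430(j18000) + 2.756e+06| = |-3.2124e+08 + j2.574e+07| = 3.223e+08
|H(j18000)| = 2.315e+07 / 3.223e+08 = 0.071833
20 log₁₀(0.071833) = -22.87 dB
∠[(j18000)² + 1430(j18000) + 2.756e+06] = ∠[-3.2124e+08 + j2.574e+07] = 175.42°
∠H(j18000) = −175.42° = -175.42°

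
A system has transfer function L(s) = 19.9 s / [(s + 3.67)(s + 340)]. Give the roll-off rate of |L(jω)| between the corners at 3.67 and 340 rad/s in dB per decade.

0 dB/decade

In this band the factors already past their corner are: 1 differentiator zero, pole at 3.67; net slope = 0 dB/decade.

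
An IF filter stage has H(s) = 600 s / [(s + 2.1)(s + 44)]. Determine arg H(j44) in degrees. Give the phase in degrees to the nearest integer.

-42°

∠(j44) = 90.00°
∠(j44 + 2.1) = arctan(44/2.1) = 87.27°
∠(j44 + 44) = arctan(44/44) = 45.00°
∠H(j44) = 90.00° − (87.27° + 45.00°) = -42.27°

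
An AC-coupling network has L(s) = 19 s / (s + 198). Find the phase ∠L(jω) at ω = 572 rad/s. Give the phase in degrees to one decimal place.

19.1°

∠(j572) = 90.00°
∠(j572 + 198) = arctan(572/198) = 70.91°
∠L(j572) = 90.00° − 70.91° = 19.09°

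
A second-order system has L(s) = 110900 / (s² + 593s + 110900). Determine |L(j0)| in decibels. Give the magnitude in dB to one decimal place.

0.0 dB

L(0) = 110900 / 110900 = 1
20 log₁₀(1) = 0.00 dB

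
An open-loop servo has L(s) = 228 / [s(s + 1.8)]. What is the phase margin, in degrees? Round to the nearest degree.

Gain crossover: |L(jω)| = 1 at ω ≈ 15 rad s⁻¹.
∠L(j15) = −90° − arctan(15/1.8) ≈ -173.18°
PM = 180° + (-173.18°) = 6.82°

7°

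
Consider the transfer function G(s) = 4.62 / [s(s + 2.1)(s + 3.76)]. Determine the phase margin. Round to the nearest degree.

67°

Gain crossover: |G(jω)| = 1 at ω ≈ 0.559 rad/s.
∠G(j0.559) = −90° − arctan(0.559/2.1) − arctan(0.559/3.76) ≈ -113.37°
PM = 180° + (-113.37°) = 66.63°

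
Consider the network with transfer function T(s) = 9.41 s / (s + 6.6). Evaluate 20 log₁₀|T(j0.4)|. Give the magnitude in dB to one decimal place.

|j0.4| = 0.4
|j0.4 + 6.6| = √(0.4² + 6.6²) = 6.612
|T(j0.4)| = 9.41 × 0.4 / 6.612 = 0.56926
20 log₁₀(0.56926) = -4.89 dB

-4.9 dB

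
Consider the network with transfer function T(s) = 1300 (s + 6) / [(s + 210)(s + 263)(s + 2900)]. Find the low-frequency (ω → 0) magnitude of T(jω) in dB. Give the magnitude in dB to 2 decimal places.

T(0) = 1300 × 6 / (210 × 263 × 2900) = 4.8699e-05
20 log₁₀(4.8699e-05) = -86.250 dB

-86.25 dB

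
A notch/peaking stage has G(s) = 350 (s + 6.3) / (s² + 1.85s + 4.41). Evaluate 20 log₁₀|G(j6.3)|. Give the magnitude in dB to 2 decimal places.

38.48 dB

|j6.3 + 6.3| = √(6.3² + 6.3²) = 8.91
|(j6.3)² + 1.85(j6.3) + 4.41| = |-35.28 + j11.655| = 37.16
|G(j6.3)| = 350 × 8.91 / 37.16 = 83.927
20 log₁₀(83.927) = 38.478 dB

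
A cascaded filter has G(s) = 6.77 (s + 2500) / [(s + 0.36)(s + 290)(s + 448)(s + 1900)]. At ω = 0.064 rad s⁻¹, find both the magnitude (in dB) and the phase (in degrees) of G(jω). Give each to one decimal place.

|j0.064 + 2500| = √(0.064² + 2500²) = 2500
|j0.064 + 0.36| = √(0.064² + 0.36²) = 0.3656
|j0.064 + 290| = √(0.064² + 290²) = 290
|j0.064 + 448| = √(0.064² + 448²) = 448
|j0.064 + 1900| = √(0.064² + 1900²) = 1900
|G(j0.064)| = 6.77 × 2500 / (0.3656 × 290 × 448 × 1900) = 0.00018752
20 log₁₀(0.00018752) = -74.54 dB
∠(j0.064 + 2500) = arctan(0.064/2500) = 0.00°
∠(j0.064 + 0.36) = arctan(0.064/0.36) = 10.08°
∠(j0.064 + 290) = arctan(0.064/290) = 0.01°
∠(j0.064 + 448) = arctan(0.064/448) = 0.01°
∠(j0.064 + 1900) = arctan(0.064/1900) = 0.00°
∠G(j0.064) = 0.00° − (10.08° + 0.01° + 0.01° + 0.00°) = -10.10°

|G| = -74.5 dB, ∠G = -10.1°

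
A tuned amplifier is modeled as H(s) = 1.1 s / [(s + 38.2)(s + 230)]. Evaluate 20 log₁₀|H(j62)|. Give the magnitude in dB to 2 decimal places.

|j62| = 62
|j62 + 38.2| = √(62² + 38.2²) = 72.82
|j62 + 230| = √(62² + 230²) = 238.2
|H(j62)| = 1.1 × 62 / (72.82 × 238.2) = 0.0039315
20 log₁₀(0.0039315) = -48.109 dB

-48.11 dB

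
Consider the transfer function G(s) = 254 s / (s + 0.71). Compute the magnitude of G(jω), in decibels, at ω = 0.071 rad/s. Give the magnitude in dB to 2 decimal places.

|j0.071| = 0.071
|j0.071 + 0.71| = √(0.071² + 0.71²) = 0.7135
|G(j0.071)| = 254 × 0.071 / 0.7135 = 25.274
20 log₁₀(25.274) = 28.053 dB

28.05 dB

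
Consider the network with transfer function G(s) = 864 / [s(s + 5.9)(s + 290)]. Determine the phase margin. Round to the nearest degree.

Gain crossover: |G(jω)| = 1 at ω ≈ 0.503 rad/sec.
∠G(j0.503) = −90° − arctan(0.503/5.9) − arctan(0.503/290) ≈ -94.97°
PM = 180° + (-94.97°) = 85.03°

85°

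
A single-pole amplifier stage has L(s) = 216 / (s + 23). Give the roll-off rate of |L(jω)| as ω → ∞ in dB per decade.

-20 dB/decade

With 0 zeros and 1 pole, the high-frequency asymptotic slope is 20 × (0 − 1) = -20 dB/decade.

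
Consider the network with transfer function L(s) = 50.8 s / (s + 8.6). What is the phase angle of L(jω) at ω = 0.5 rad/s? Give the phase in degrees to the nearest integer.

∠(j0.5) = 90.00°
∠(j0.5 + 8.6) = arctan(0.5/8.6) = 3.33°
∠L(j0.5) = 90.00° − 3.33° = 86.67°

87°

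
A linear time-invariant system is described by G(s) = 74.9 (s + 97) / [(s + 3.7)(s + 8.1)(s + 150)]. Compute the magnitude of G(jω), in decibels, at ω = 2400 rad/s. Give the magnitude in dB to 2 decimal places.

-97.73 dB

|j2400 + 97| = √(2400² + 97²) = 2402
|j2400 + 3.7| = √(2400² + 3.7²) = 2400
|j2400 + 8.1| = √(2400² + 8.1²) = 2400
|j2400 + 150| = √(2400² + 150²) = 2405
|G(j2400)| = 74.9 × 2402 / (2400 × 2400 × 2405) = 1.2989e-05
20 log₁₀(1.2989e-05) = -97.729 dB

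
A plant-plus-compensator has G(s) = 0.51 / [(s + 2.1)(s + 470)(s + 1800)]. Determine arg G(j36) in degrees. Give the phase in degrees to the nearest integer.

-92°

∠(j36 + 2.1) = arctan(36/2.1) = 86.66°
∠(j36 + 470) = arctan(36/470) = 4.38°
∠(j36 + 1800) = arctan(36/1800) = 1.15°
∠G(j36) = − (86.66° + 4.38° + 1.15°) = -92.19°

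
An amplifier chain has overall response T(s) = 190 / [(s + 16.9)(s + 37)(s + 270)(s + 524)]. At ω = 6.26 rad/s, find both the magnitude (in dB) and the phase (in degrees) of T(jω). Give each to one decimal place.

|j6.26 + 16.9| = √(6.26² + 16.9²) = 18.02
|j6.26 + 37| = √(6.26² + 37²) = 37.53
|j6.26 + 270| = √(6.26² + 270²) = 270.1
|j6.26 + 524| = √(6.26² + 524²) = 524
|T(j6.26)| = 190 / (18.02 × 37.53 × 270.1 × 524) = 1.9851e-06
20 log₁₀(1.9851e-06) = -114.04 dB
∠(j6.26 + 16.9) = arctan(6.26/16.9) = 20.33°
∠(j6.26 + 37) = arctan(6.26/37) = 9.60°
∠(j6.26 + 270) = arctan(6.26/270) = 1.33°
∠(j6.26 + 524) = arctan(6.26/524) = 0.68°
∠T(j6.26) = − (20.33° + 9.60° + 1.33° + 0.68°) = -31.94°

|T| = -114.0 dB, ∠T = -31.9°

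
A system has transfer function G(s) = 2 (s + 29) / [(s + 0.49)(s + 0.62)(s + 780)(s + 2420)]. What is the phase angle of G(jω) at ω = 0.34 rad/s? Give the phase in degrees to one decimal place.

-62.9°

∠(j0.34 + 29) = arctan(0.34/29) = 0.67°
∠(j0.34 + 0.49) = arctan(0.34/0.49) = 34.76°
∠(j0.34 + 0.62) = arctan(0.34/0.62) = 28.74°
∠(j0.34 + 780) = arctan(0.34/780) = 0.02°
∠(j0.34 + 2420) = arctan(0.34/2420) = 0.01°
∠G(j0.34) = 0.67° − (34.76° + 28.74° + 0.02° + 0.01°) = -62.86°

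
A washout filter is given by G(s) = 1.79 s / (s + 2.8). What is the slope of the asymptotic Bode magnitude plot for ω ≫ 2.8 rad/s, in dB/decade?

With 1 zero and 1 pole, the high-frequency asymptotic slope is 20 × (1 − 1) = 0 dB/decade.

0 dB/decade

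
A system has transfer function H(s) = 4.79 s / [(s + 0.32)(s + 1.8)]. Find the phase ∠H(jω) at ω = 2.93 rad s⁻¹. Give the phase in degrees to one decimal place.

-52.2°

∠(j2.93) = 90.00°
∠(j2.93 + 0.32) = arctan(2.93/0.32) = 83.77°
∠(j2.93 + 1.8) = arctan(2.93/1.8) = 58.44°
∠H(j2.93) = 90.00° − (83.77° + 58.44°) = -52.20°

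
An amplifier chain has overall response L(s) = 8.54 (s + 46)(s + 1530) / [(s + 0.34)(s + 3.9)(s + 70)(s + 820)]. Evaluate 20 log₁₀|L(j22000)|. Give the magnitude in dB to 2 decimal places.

|j22000 + 46| = √(22000² + 46²) = 2.2e+04
|j22000 + 1530| = √(22000² + 1530²) = 2.205e+04
|j22000 + 0.34| = √(22000² + 0.34²) = 2.2e+04
|j22000 + 3.9| = √(22000² + 3.9²) = 2.2e+04
|j22000 + 70| = √(22000² + 70²) = 2.2e+04
|j22000 + 820| = √(22000² + 820²) = 2.202e+04
|L(j22000)| = 8.54 × 2.2e+04 × 2.205e+04 / (2.2e+04 × 2.2e+04 × 2.2e+04 × 2.202e+04) = 1.7675e-08
20 log₁₀(1.7675e-08) = -155.053 dB

-155.05 dB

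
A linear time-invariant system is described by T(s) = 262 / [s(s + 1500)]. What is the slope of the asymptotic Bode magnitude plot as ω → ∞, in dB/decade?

With 0 zeros and 2 poles, the high-frequency asymptotic slope is 20 × (0 − 2) = -40 dB/decade.

-40 dB/decade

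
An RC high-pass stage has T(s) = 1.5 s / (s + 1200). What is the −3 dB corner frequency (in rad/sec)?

1200 rad/sec

For a single-pole high-pass, the −3 dB point is at the pole: ω = 1200 rad/sec.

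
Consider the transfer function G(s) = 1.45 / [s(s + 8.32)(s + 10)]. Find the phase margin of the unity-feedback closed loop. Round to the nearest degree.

Gain crossover: |G(jω)| = 1 at ω ≈ 0.0174 rad s⁻¹.
∠G(j0.0174) = −90° − arctan(0.0174/8.32) − arctan(0.0174/10) ≈ -90.22°
PM = 180° + (-90.22°) = 89.78°

90°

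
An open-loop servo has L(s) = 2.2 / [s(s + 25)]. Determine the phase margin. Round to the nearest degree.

90°

Gain crossover: |L(jω)| = 1 at ω ≈ 0.088 rad s⁻¹.
∠L(j0.088) = −90° − arctan(0.088/25) ≈ -90.20°
PM = 180° + (-90.20°) = 89.80°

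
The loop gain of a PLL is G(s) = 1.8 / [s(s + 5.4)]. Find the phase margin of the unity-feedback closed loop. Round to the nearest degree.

Gain crossover: |G(jω)| = 1 at ω ≈ 0.333 rad/sec.
∠G(j0.333) = −90° − arctan(0.333/5.4) ≈ -93.53°
PM = 180° + (-93.53°) = 86.47°

86°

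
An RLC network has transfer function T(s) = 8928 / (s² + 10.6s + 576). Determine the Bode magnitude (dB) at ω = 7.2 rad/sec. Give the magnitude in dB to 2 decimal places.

|(j7.2)² + 10.6(j7.2) + 576| = |524.16 + j76.32| = 529.7
|T(j7.2)| = 8928 / 529.7 = 16.855
20 log₁₀(16.855) = 24.535 dB

24.53 dB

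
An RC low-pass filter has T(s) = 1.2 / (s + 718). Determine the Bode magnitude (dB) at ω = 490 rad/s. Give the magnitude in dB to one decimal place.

|j490 + 718| = √(490² + 718²) = 869.3
|T(j490)| = 1.2 / 869.3 = 0.0013805
20 log₁₀(0.0013805) = -57.20 dB

-57.2 dB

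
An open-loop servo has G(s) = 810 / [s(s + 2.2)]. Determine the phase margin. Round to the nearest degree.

Gain crossover: |G(jω)| = 1 at ω ≈ 28.4 rad/s.
∠G(j28.4) = −90° − arctan(28.4/2.2) ≈ -175.57°
PM = 180° + (-175.57°) = 4.43°

4 deg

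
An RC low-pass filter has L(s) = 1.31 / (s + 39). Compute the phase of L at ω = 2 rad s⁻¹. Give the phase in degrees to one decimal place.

-2.9 deg

∠(j2 + 39) = arctan(2/39) = 2.94°
∠L(j2) = −2.94° = -2.94°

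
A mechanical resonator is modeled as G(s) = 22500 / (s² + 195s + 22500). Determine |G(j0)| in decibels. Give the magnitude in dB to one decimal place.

G(0) = 22500 / 22500 = 1
20 log₁₀(1) = 0.00 dB

0.0 dB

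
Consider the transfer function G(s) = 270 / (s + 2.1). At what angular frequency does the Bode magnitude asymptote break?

The single real pole at s = −2.1 gives a corner at ω = 2.1 rad s⁻¹.

2.1 rad s⁻¹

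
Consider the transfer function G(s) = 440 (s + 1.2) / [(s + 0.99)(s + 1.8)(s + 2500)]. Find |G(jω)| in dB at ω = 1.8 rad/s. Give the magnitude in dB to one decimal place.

|j1.8 + 1.2| = √(1.8² + 1.2²) = 2.163
|j1.8 + 0.99| = √(1.8² + 0.99²) = 2.054
|j1.8 + 1.8| = √(1.8² + 1.8²) = 2.546
|j1.8 + 2500| = √(1.8² + 2500²) = 2500
|G(j1.8)| = 440 × 2.163 / (2.054 × 2.546 × 2500) = 0.072809
20 log₁₀(0.072809) = -22.76 dB

-22.8 dB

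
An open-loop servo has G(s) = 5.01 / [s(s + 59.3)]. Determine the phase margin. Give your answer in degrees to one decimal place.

Gain crossover: |G(jω)| = 1 at ω ≈ 0.0845 rad s⁻¹.
∠G(j0.0845) = −90° − arctan(0.0845/59.3) ≈ -90.08°
PM = 180° + (-90.08°) = 89.92°

89.9°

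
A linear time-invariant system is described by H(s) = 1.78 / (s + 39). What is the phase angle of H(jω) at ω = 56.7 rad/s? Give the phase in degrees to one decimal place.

∠(j56.7 + 39) = arctan(56.7/39) = 55.48°
∠H(j56.7) = −55.48° = -55.48°

-55.5 deg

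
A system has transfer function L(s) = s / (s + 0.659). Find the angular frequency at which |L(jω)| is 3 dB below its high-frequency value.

0.659 rad/s

For a single-pole high-pass, the −3 dB point is at the pole: ω = 0.659 rad/s.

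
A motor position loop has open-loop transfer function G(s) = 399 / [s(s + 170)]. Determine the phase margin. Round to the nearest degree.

Gain crossover: |G(jω)| = 1 at ω ≈ 2.35 rad/sec.
∠G(j2.35) = −90° − arctan(2.35/170) ≈ -90.79°
PM = 180° + (-90.79°) = 89.21°

89°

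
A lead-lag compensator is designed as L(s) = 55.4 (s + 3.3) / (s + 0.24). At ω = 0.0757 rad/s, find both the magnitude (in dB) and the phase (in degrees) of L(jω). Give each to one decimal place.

|j0.0757 + 3.3| = √(0.0757² + 3.3²) = 3.301
|j0.0757 + 0.24| = √(0.0757² + 0.24²) = 0.2517
|L(j0.0757)| = 55.4 × 3.301 / 0.2517 = 726.66
20 log₁₀(726.66) = 57.23 dB
∠(j0.0757 + 3.3) = arctan(0.0757/3.3) = 1.31°
∠(j0.0757 + 0.24) = arctan(0.0757/0.24) = 17.51°
∠L(j0.0757) = 1.31° − 17.51° = -16.19°

|L| = 57.2 dB, ∠L = -16.2°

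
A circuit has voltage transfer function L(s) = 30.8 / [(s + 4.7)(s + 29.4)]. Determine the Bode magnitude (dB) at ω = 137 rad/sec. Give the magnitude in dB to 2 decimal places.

|j137 + 4.7| = √(137² + 4.7²) = 137.1
|j137 + 29.4| = √(137² + 29.4²) = 140.1
|L(j137)| = 30.8 / (137.1 × 140.1) = 0.0016035
20 log₁₀(0.0016035) = -55.898 dB

-55.90 dB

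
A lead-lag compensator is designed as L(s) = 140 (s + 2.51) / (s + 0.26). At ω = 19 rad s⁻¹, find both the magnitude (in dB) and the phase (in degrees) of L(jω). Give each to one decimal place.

|L| = 43.0 dB, ∠L = -6.7°

|j19 + 2.51| = √(19² + 2.51²) = 19.17
|j19 + 0.26| = √(19² + 0.26²) = 19
|L(j19)| = 140 × 19.17 / 19 = 141.2
20 log₁₀(141.2) = 43.00 dB
∠(j19 + 2.51) = arctan(19/2.51) = 82.47°
∠(j19 + 0.26) = arctan(19/0.26) = 89.22°
∠L(j19) = 82.47° − 89.22° = -6.74°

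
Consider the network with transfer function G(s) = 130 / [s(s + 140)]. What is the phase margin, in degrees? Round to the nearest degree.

Gain crossover: |G(jω)| = 1 at ω ≈ 0.929 rad s⁻¹.
∠G(j0.929) = −90° − arctan(0.929/140) ≈ -90.38°
PM = 180° + (-90.38°) = 89.62°

90 deg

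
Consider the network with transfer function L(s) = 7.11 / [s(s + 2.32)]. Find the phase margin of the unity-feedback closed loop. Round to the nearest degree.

46°

Gain crossover: |L(jω)| = 1 at ω ≈ 2.22 rad/sec.
∠L(j2.22) = −90° − arctan(2.22/2.32) ≈ -133.69°
PM = 180° + (-133.69°) = 46.31°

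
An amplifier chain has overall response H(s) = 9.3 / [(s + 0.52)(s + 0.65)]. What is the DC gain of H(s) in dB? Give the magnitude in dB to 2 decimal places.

H(0) = 9.3 / (0.52 × 0.65) = 27.515
20 log₁₀(27.515) = 28.791 dB

28.79 dB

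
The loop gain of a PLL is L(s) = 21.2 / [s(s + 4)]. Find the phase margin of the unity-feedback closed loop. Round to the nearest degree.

46°

Gain crossover: |L(jω)| = 1 at ω ≈ 3.83 rad/sec.
∠L(j3.83) = −90° − arctan(3.83/4) ≈ -133.75°
PM = 180° + (-133.75°) = 46.25°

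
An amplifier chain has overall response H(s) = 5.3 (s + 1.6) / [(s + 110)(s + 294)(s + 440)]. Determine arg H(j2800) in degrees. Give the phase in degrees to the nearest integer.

∠(j2800 + 1.6) = arctan(2800/1.6) = 89.97°
∠(j2800 + 110) = arctan(2800/110) = 87.75°
∠(j2800 + 294) = arctan(2800/294) = 84.01°
∠(j2800 + 440) = arctan(2800/440) = 81.07°
∠H(j2800) = 89.97° − (87.75° + 84.01° + 81.07°) = -162.86°

-163°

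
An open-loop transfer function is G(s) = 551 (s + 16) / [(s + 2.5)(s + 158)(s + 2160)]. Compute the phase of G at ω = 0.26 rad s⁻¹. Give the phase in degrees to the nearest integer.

∠(j0.26 + 16) = arctan(0.26/16) = 0.93°
∠(j0.26 + 2.5) = arctan(0.26/2.5) = 5.94°
∠(j0.26 + 158) = arctan(0.26/158) = 0.09°
∠(j0.26 + 2160) = arctan(0.26/2160) = 0.01°
∠G(j0.26) = 0.93° − (5.94° + 0.09° + 0.01°) = -5.11°

-5°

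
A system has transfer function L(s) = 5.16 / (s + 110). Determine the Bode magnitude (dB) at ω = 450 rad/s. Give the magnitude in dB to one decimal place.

|j450 + 110| = √(450² + 110²) = 463.2
|L(j450)| = 5.16 / 463.2 = 0.011139
20 log₁₀(0.011139) = -39.06 dB

-39.1 dB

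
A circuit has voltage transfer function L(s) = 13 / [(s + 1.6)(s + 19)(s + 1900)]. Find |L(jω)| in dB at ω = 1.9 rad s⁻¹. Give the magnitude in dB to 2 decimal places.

-76.82 dB

|j1.9 + 1.6| = √(1.9² + 1.6²) = 2.484
|j1.9 + 19| = √(1.9² + 19²) = 19.09
|j1.9 + 1900| = √(1.9² + 1900²) = 1900
|L(j1.9)| = 13 / (2.484 × 19.09 × 1900) = 0.00014426
20 log₁₀(0.00014426) = -76.817 dB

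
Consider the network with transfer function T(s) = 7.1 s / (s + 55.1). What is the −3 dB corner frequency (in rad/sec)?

55.1 rad/sec

For a single-pole high-pass, the −3 dB point is at the pole: ω = 55.1 rad/sec.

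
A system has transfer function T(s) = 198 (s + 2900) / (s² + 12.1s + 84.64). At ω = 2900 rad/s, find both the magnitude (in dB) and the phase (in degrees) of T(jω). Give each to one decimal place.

|T| = -20.3 dB, ∠T = -134.8°

|j2900 + 2900| = √(2900² + 2900²) = 4101
|(j2900)² + 12.1(j2900) + 84.64| = |-8.4099e+06 + j35090| = 8.41e+06
|T(j2900)| = 198 × 4101 / 8.41e+06 = 0.096557
20 log₁₀(0.096557) = -20.30 dB
∠(j2900 + 2900) = arctan(2900/2900) = 45.00°
∠[(j2900)² + 12.1(j2900) + 84.64] = ∠[-8.4099e+06 + j35090] = 179.76°
∠T(j2900) = 45.00° − 179.76° = -134.76°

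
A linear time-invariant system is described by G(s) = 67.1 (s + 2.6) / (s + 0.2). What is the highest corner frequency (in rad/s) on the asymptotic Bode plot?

Break frequencies occur at each pole and zero magnitude: 0.2 rad/s, 2.6 rad/s.
The highest is 2.6 rad/s.

2.6 rad/s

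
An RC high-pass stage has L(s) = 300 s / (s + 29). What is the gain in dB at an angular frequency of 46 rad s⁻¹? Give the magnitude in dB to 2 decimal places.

48.09 dB

|j46| = 46
|j46 + 29| = √(46² + 29²) = 54.38
|L(j46)| = 300 × 46 / 54.38 = 253.78
20 log₁₀(253.78) = 48.089 dB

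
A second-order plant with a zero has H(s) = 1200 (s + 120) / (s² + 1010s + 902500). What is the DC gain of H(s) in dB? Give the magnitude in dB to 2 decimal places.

H(0) = 1200 × 120 / 902500 = 0.15956
20 log₁₀(0.15956) = -15.942 dB

-15.94 dB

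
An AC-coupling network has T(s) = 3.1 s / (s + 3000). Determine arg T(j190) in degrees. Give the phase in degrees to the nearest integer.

86°

∠(j190) = 90.00°
∠(j190 + 3000) = arctan(190/3000) = 3.62°
∠T(j190) = 90.00° − 3.62° = 86.38°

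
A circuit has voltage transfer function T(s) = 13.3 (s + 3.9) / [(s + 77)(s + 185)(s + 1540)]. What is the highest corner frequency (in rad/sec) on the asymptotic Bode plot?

1540 rad/sec

Break frequencies occur at each pole and zero magnitude: 3.9 rad/sec, 77 rad/sec, 185 rad/sec, 1540 rad/sec.
The highest is 1540 rad/sec.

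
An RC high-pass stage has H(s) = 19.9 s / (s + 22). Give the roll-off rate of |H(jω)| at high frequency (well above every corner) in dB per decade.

With 1 zero and 1 pole, the high-frequency asymptotic slope is 20 × (1 − 1) = 0 dB/decade.

0 dB/decade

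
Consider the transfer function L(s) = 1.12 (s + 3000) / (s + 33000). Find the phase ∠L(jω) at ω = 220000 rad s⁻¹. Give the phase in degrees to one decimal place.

∠(j220000 + 3000) = arctan(220000/3000) = 89.22°
∠(j220000 + 33000) = arctan(220000/33000) = 81.47°
∠L(j220000) = 89.22° − 81.47° = 7.75°

7.7°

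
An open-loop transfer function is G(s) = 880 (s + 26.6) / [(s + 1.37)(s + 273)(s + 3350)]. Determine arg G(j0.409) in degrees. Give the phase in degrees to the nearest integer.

∠(j0.409 + 26.6) = arctan(0.409/26.6) = 0.88°
∠(j0.409 + 1.37) = arctan(0.409/1.37) = 16.62°
∠(j0.409 + 273) = arctan(0.409/273) = 0.09°
∠(j0.409 + 3350) = arctan(0.409/3350) = 0.01°
∠G(j0.409) = 0.88° − (16.62° + 0.09° + 0.01°) = -15.83°

-16 deg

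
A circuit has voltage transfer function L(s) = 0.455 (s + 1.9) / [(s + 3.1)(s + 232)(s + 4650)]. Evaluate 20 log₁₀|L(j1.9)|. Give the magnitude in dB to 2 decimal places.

-130.13 dB

|j1.9 + 1.9| = √(1.9² + 1.9²) = 2.687
|j1.9 + 3.1| = √(1.9² + 3.1²) = 3.636
|j1.9 + 232| = √(1.9² + 232²) = 232
|j1.9 + 4650| = √(1.9² + 4650²) = 4650
|L(j1.9)| = 0.455 × 2.687 / (3.636 × 232 × 4650) = 3.1168e-07
20 log₁₀(3.1168e-07) = -130.126 dB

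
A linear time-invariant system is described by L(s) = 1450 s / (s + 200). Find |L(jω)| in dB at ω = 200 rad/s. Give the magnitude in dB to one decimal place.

60.2 dB

|j200| = 200
|j200 + 200| = √(200² + 200²) = 282.8
|L(j200)| = 1450 × 200 / 282.8 = 1025.3
20 log₁₀(1025.3) = 60.22 dB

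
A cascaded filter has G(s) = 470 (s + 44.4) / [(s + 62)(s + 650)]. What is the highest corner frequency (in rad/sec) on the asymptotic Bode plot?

650 rad/sec

Break frequencies occur at each pole and zero magnitude: 44.4 rad/sec, 62 rad/sec, 650 rad/sec.
The highest is 650 rad/sec.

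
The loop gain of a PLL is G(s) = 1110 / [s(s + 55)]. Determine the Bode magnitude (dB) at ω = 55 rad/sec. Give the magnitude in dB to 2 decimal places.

-11.72 dB

|j55 + 55| = √(55² + 55²) = 77.78
|j55| = 55
|G(j55)| = 1110 / (77.78 × 55) = 0.25947
20 log₁₀(0.25947) = -11.718 dB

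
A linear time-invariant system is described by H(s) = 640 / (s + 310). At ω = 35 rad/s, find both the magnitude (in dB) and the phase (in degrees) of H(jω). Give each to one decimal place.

|H| = 6.2 dB, ∠H = -6.4°

|j35 + 310| = √(35² + 310²) = 312
|H(j35)| = 640 / 312 = 2.0515
20 log₁₀(2.0515) = 6.24 dB
∠(j35 + 310) = arctan(35/310) = 6.44°
∠H(j35) = −6.44° = -6.44°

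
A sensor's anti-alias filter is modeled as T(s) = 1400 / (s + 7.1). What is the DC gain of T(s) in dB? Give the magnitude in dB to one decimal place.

T(0) = 1400 / 7.1 = 197.18
20 log₁₀(197.18) = 45.90 dB

45.9 dB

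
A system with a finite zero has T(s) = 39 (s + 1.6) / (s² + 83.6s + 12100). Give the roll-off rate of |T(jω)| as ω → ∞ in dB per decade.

With 1 zero and 2 poles, the high-frequency asymptotic slope is 20 × (1 − 2) = -20 dB/decade.

-20 dB/decade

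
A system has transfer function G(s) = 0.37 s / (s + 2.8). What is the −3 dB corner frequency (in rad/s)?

2.8 rad/s

For a single-pole high-pass, the −3 dB point is at the pole: ω = 2.8 rad/s.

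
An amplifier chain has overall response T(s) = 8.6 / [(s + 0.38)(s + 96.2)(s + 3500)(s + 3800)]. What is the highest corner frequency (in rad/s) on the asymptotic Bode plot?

Break frequencies occur at each pole and zero magnitude: 0.38 rad/s, 96.2 rad/s, 3500 rad/s, 3800 rad/s.
The highest is 3800 rad/s.

3800 rad/s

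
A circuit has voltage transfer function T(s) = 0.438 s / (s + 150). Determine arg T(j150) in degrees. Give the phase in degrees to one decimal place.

∠(j150) = 90.00°
∠(j150 + 150) = arctan(150/150) = 45.00°
∠T(j150) = 90.00° − 45.00° = 45.00°

45.0°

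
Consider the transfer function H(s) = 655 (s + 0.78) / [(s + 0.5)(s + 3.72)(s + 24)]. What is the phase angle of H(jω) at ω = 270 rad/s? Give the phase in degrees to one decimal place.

∠(j270 + 0.78) = arctan(270/0.78) = 89.83°
∠(j270 + 0.5) = arctan(270/0.5) = 89.89°
∠(j270 + 3.72) = arctan(270/3.72) = 89.21°
∠(j270 + 24) = arctan(270/24) = 84.92°
∠H(j270) = 89.83° − (89.89° + 89.21° + 84.92°) = -174.19°

-174.2°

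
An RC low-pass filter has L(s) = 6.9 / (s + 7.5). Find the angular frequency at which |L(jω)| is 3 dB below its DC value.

For a single-pole low-pass, the −3 dB point is at the pole: ω = 7.5 rad/sec.

7.5 rad/sec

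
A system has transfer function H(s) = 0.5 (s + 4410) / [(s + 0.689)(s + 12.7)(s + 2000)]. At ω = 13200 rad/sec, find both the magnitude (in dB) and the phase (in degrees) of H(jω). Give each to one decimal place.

|H| = -170.5 dB, ∠H = -189.8 deg

|j13200 + 4410| = √(13200² + 4410²) = 1.392e+04
|j13200 + 0.689| = √(13200² + 0.689²) = 1.32e+04
|j13200 + 12.7| = √(13200² + 12.7²) = 1.32e+04
|j13200 + 2000| = √(13200² + 2000²) = 1.335e+04
|H(j13200)| = 0.5 × 1.392e+04 / (1.32e+04 × 1.32e+04 × 1.335e+04) = 2.9914e-09
20 log₁₀(2.9914e-09) = -170.48 dB
∠(j13200 + 4410) = arctan(13200/4410) = 71.53°
∠(j13200 + 0.689) = arctan(13200/0.689) = 90.00°
∠(j13200 + 12.7) = arctan(13200/12.7) = 89.94°
∠(j13200 + 2000) = arctan(13200/2000) = 81.38°
∠H(j13200) = 71.53° − (90.00° + 89.94° + 81.38°) = -189.80°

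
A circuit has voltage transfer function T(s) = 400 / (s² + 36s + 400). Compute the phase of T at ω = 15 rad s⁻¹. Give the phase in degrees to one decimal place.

-72.0°

∠[(j15)² + 36(j15) + 400] = ∠[175 + j540] = 72.04°
∠T(j15) = −72.04° = -72.04°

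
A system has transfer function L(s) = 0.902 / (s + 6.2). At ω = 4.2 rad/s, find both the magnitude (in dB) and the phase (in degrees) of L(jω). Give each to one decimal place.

|L| = -18.4 dB, ∠L = -34.1°

|j4.2 + 6.2| = √(4.2² + 6.2²) = 7.489
|L(j4.2)| = 0.902 / 7.489 = 0.12045
20 log₁₀(0.12045) = -18.38 dB
∠(j4.2 + 6.2) = arctan(4.2/6.2) = 34.11°
∠L(j4.2) = −34.11° = -34.11°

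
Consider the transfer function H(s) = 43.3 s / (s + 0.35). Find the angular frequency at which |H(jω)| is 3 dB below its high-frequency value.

0.35 rad/sec

For a single-pole high-pass, the −3 dB point is at the pole: ω = 0.35 rad/sec.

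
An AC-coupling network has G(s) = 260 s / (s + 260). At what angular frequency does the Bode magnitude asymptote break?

The single real pole at s = −260 gives a corner at ω = 260 rad/s.

260 rad/s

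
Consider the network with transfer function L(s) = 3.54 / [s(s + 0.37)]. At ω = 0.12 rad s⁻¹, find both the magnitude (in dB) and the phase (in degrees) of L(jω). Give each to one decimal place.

|j0.12 + 0.37| = √(0.12² + 0.37²) = 0.389
|j0.12| = 0.12
|L(j0.12)| = 3.54 / (0.389 × 0.12) = 75.841
20 log₁₀(75.841) = 37.60 dB
∠(j0.12 + 0.37) = arctan(0.12/0.37) = 17.97°
∠(j0.12) = 90.00°
∠L(j0.12) = − (17.97° + 90.00°) = -107.97°

|L| = 37.6 dB, ∠L = -108.0°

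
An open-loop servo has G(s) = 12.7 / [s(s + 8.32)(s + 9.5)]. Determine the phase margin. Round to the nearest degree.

88°

Gain crossover: |G(jω)| = 1 at ω ≈ 0.161 rad/s.
∠G(j0.161) = −90° − arctan(0.161/8.32) − arctan(0.161/9.5) ≈ -92.07°
PM = 180° + (-92.07°) = 87.93°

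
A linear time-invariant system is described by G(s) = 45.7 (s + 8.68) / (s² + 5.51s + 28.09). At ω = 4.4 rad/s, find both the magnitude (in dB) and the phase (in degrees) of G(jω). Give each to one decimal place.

|j4.4 + 8.68| = √(4.4² + 8.68²) = 9.732
|(j4.4)² + 5.51(j4.4) + 28.09| = |8.73 + j24.244| = 25.77
|G(j4.4)| = 45.7 × 9.732 / 25.77 = 17.259
20 log₁₀(17.259) = 24.74 dB
∠(j4.4 + 8.68) = arctan(4.4/8.68) = 26.88°
∠[(j4.4)² + 5.51(j4.4) + 28.09] = ∠[8.73 + j24.244] = 70.20°
∠G(j4.4) = 26.88° − 70.20° = -43.32°

|G| = 24.7 dB, ∠G = -43.3°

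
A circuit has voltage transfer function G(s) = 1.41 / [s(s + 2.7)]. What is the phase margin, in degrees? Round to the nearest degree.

79°

Gain crossover: |G(jω)| = 1 at ω ≈ 0.513 rad/sec.
∠G(j0.513) = −90° − arctan(0.513/2.7) ≈ -100.76°
PM = 180° + (-100.76°) = 79.24°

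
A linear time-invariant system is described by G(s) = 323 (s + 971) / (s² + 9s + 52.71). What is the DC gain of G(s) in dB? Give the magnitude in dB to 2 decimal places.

G(0) = 323 × 971 / 52.71 = 5950.2
20 log₁₀(5950.2) = 75.491 dB

75.49 dB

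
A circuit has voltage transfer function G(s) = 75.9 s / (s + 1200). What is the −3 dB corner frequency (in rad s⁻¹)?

For a single-pole high-pass, the −3 dB point is at the pole: ω = 1200 rad s⁻¹.

1200 rad s⁻¹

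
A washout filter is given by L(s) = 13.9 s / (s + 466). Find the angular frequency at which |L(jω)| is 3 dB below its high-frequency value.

466 rad/s

For a single-pole high-pass, the −3 dB point is at the pole: ω = 466 rad/s.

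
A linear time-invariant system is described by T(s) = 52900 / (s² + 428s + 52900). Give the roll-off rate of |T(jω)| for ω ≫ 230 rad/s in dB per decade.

-40 dB/decade

With 0 zeros and 2 poles, the high-frequency asymptotic slope is 20 × (0 − 2) = -40 dB/decade.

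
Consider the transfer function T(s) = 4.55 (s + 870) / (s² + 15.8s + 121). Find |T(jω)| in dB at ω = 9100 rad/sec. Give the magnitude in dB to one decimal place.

|j9100 + 870| = √(9100² + 870²) = 9141
|(j9100)² + 15.8(j9100) + 121| = |-8.281e+07 + j1.4378e+05| = 8.281e+07
|T(j9100)| = 4.55 × 9141 / 8.281e+07 = 0.00050228
20 log₁₀(0.00050228) = -65.98 dB

-66.0 dB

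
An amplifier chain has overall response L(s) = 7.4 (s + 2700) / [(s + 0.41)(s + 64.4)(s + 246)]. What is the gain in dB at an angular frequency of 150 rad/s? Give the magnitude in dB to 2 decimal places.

|j150 + 2700| = √(150² + 2700²) = 2704
|j150 + 0.41| = √(150² + 0.41²) = 150
|j150 + 64.4| = √(150² + 64.4²) = 163.2
|j150 + 246| = √(150² + 246²) = 288.1
|L(j150)| = 7.4 × 2704 / (150 × 163.2 × 288.1) = 0.0028364
20 log₁₀(0.0028364) = -50.945 dB

-50.94 dB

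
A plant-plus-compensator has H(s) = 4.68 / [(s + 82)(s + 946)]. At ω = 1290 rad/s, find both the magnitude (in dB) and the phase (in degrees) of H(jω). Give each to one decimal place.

|j1290 + 82| = √(1290² + 82²) = 1293
|j1290 + 946| = √(1290² + 946²) = 1600
|H(j1290)| = 4.68 / (1293 × 1600) = 2.2633e-06
20 log₁₀(2.2633e-06) = -112.91 dB
∠(j1290 + 82) = arctan(1290/82) = 86.36°
∠(j1290 + 946) = arctan(1290/946) = 53.75°
∠H(j1290) = − (86.36° + 53.75°) = -140.11°

|H| = -112.9 dB, ∠H = -140.1°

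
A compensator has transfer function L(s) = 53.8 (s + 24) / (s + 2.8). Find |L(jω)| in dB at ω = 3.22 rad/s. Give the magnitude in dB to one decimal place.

|j3.22 + 24| = √(3.22² + 24²) = 24.22
|j3.22 + 2.8| = √(3.22² + 2.8²) = 4.267
|L(j3.22)| = 53.8 × 24.22 / 4.267 = 305.3
20 log₁₀(305.3) = 49.69 dB

49.7 dB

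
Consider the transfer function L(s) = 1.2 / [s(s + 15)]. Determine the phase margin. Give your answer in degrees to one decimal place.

89.7 deg

Gain crossover: |L(jω)| = 1 at ω ≈ 0.08 rad/s.
∠L(j0.08) = −90° − arctan(0.08/15) ≈ -90.31°
PM = 180° + (-90.31°) = 89.69°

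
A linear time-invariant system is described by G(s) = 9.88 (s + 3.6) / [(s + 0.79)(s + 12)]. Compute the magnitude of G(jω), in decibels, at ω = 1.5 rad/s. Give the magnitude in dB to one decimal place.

|j1.5 + 3.6| = √(1.5² + 3.6²) = 3.9
|j1.5 + 0.79| = √(1.5² + 0.79²) = 1.695
|j1.5 + 12| = √(1.5² + 12²) = 12.09
|G(j1.5)| = 9.88 × 3.9 / (1.695 × 12.09) = 1.8794
20 log₁₀(1.8794) = 5.48 dB

5.5 dB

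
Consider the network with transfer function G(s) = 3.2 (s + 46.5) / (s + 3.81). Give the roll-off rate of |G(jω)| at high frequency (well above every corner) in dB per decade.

With 1 zero and 1 pole, the high-frequency asymptotic slope is 20 × (1 − 1) = 0 dB/decade.

0 dB/decade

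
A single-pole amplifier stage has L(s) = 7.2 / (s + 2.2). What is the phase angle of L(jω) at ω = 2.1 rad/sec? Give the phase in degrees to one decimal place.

∠(j2.1 + 2.2) = arctan(2.1/2.2) = 43.67°
∠L(j2.1) = −43.67° = -43.67°

-43.7 deg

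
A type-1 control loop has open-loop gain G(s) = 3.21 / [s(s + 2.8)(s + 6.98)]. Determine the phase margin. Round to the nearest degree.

Gain crossover: |G(jω)| = 1 at ω ≈ 0.164 rad/s.
∠G(j0.164) = −90° − arctan(0.164/2.8) − arctan(0.164/6.98) ≈ -94.70°
PM = 180° + (-94.70°) = 85.30°

85°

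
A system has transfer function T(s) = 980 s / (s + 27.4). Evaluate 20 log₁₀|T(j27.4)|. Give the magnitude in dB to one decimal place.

56.8 dB

|j27.4| = 27.4
|j27.4 + 27.4| = √(27.4² + 27.4²) = 38.75
|T(j27.4)| = 980 × 27.4 / 38.75 = 692.96
20 log₁₀(692.96) = 56.81 dB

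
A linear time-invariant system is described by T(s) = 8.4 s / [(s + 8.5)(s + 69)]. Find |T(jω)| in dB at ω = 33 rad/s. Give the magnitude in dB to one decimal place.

|j33| = 33
|j33 + 8.5| = √(33² + 8.5²) = 34.08
|j33 + 69| = √(33² + 69²) = 76.49
|T(j33)| = 8.4 × 33 / (34.08 × 76.49) = 0.10635
20 log₁₀(0.10635) = -19.46 dB

-19.5 dB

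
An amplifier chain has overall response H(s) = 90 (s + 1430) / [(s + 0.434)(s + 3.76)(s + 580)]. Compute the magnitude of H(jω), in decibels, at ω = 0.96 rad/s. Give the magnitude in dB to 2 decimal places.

|j0.96 + 1430| = √(0.96² + 1430²) = 1430
|j0.96 + 0.434| = √(0.96² + 0.434²) = 1.054
|j0.96 + 3.76| = √(0.96² + 3.76²) = 3.881
|j0.96 + 580| = √(0.96² + 580²) = 580
|H(j0.96)| = 90 × 1430 / (1.054 × 3.881 × 580) = 54.275
20 log₁₀(54.275) = 34.692 dB

34.69 dB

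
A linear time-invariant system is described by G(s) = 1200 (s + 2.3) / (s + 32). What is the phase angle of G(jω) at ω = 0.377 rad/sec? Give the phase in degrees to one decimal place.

∠(j0.377 + 2.3) = arctan(0.377/2.3) = 9.31°
∠(j0.377 + 32) = arctan(0.377/32) = 0.67°
∠G(j0.377) = 9.31° − 0.67° = 8.63°

8.6°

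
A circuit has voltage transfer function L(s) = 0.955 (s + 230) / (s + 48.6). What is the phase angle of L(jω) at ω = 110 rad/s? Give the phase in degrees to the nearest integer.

∠(j110 + 230) = arctan(110/230) = 25.56°
∠(j110 + 48.6) = arctan(110/48.6) = 66.16°
∠L(j110) = 25.56° − 66.16° = -40.60°

-41°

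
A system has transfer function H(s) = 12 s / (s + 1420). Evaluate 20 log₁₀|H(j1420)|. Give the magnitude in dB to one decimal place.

|j1420| = 1420
|j1420 + 1420| = √(1420² + 1420²) = 2008
|H(j1420)| = 12 × 1420 / 2008 = 8.4853
20 log₁₀(8.4853) = 18.57 dB

18.6 dB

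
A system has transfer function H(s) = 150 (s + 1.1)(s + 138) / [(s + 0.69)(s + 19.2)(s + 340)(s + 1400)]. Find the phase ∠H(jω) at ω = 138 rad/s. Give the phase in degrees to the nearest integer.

-65°

∠(j138 + 1.1) = arctan(138/1.1) = 89.54°
∠(j138 + 138) = arctan(138/138) = 45.00°
∠(j138 + 0.69) = arctan(138/0.69) = 89.71°
∠(j138 + 19.2) = arctan(138/19.2) = 82.08°
∠(j138 + 340) = arctan(138/340) = 22.09°
∠(j138 + 1400) = arctan(138/1400) = 5.63°
∠H(j138) = 89.54° + 45.00° − (89.71° + 82.08° + 22.09° + 5.63°) = -64.97°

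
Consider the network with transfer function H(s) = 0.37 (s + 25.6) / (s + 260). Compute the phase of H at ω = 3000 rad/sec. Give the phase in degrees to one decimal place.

∠(j3000 + 25.6) = arctan(3000/25.6) = 89.51°
∠(j3000 + 260) = arctan(3000/260) = 85.05°
∠H(j3000) = 89.51° − 85.05° = 4.46°

4.5 deg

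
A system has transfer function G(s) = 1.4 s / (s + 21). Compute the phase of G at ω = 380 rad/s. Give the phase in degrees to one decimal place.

3.2°

∠(j380) = 90.00°
∠(j380 + 21) = arctan(380/21) = 86.84°
∠G(j380) = 90.00° − 86.84° = 3.16°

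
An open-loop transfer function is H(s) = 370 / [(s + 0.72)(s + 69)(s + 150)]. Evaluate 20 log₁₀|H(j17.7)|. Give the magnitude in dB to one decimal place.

|j17.7 + 0.72| = √(17.7² + 0.72²) = 17.71
|j17.7 + 69| = √(17.7² + 69²) = 71.23
|j17.7 + 150| = √(17.7² + 150²) = 151
|H(j17.7)| = 370 / (17.71 × 71.23 × 151) = 0.0019413
20 log₁₀(0.0019413) = -54.24 dB

-54.2 dB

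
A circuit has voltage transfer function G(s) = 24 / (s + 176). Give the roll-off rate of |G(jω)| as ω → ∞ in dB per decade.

-20 dB/decade

With 0 zeros and 1 pole, the high-frequency asymptotic slope is 20 × (0 − 1) = -20 dB/decade.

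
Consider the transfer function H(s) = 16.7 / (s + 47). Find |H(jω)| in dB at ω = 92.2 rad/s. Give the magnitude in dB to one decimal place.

-15.8 dB

|j92.2 + 47| = √(92.2² + 47²) = 103.5
|H(j92.2)| = 16.7 / 103.5 = 0.16137
20 log₁₀(0.16137) = -15.84 dB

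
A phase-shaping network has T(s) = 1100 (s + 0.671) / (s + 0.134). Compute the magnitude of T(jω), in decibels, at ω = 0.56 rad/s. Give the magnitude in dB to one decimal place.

|j0.56 + 0.671| = √(0.56² + 0.671²) = 0.874
|j0.56 + 0.134| = √(0.56² + 0.134²) = 0.5758
|T(j0.56)| = 1100 × 0.874 / 0.5758 = 1669.6
20 log₁₀(1669.6) = 64.45 dB

64.5 dB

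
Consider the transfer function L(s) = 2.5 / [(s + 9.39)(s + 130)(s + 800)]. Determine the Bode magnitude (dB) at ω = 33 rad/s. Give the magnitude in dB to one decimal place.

|j33 + 9.39| = √(33² + 9.39²) = 34.31
|j33 + 130| = √(33² + 130²) = 134.1
|j33 + 800| = √(33² + 800²) = 800.7
|L(j33)| = 2.5 / (34.31 × 134.1 × 800.7) = 6.7851e-07
20 log₁₀(6.7851e-07) = -123.37 dB

-123.4 dB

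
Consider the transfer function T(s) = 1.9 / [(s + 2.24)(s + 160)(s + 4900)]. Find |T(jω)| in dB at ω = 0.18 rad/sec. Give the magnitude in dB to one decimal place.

|j0.18 + 2.24| = √(0.18² + 2.24²) = 2.247
|j0.18 + 160| = √(0.18² + 160²) = 160
|j0.18 + 4900| = √(0.18² + 4900²) = 4900
|T(j0.18)| = 1.9 / (2.247 × 160 × 4900) = 1.0784e-06
20 log₁₀(1.0784e-06) = -119.34 dB

-119.3 dB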